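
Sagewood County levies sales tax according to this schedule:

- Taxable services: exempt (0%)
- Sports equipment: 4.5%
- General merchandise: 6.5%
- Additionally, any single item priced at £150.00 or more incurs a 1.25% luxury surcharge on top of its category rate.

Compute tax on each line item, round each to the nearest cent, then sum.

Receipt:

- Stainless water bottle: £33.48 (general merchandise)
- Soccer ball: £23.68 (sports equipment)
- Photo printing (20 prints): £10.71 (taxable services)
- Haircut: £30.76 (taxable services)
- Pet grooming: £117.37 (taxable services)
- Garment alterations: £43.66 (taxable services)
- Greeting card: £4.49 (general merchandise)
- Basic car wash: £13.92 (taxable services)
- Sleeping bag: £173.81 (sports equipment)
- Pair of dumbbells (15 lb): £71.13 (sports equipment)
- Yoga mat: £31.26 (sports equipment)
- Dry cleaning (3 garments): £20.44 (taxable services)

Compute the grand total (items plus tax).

Stainless water bottle £33.48: general merchandise → 6.5% → £2.18
Soccer ball £23.68: sports equipment → 4.5% → £1.07
Photo printing (20 prints) £10.71: taxable services → 0% → £0.00
Haircut £30.76: taxable services → 0% → £0.00
Pet grooming £117.37: taxable services → 0% → £0.00
Garment alterations £43.66: taxable services → 0% → £0.00
Greeting card £4.49: general merchandise → 6.5% → £0.29
Basic car wash £13.92: taxable services → 0% → £0.00
Sleeping bag £173.81: sports equipment → 4.5% + 1.25% surcharge = 5.75% → £9.99
Pair of dumbbells (15 lb) £71.13: sports equipment → 4.5% → £3.20
Yoga mat £31.26: sports equipment → 4.5% → £1.41
Dry cleaning (3 garments) £20.44: taxable services → 0% → £0.00
Subtotal = £574.71; tax = £18.14; total due = £592.85

£592.85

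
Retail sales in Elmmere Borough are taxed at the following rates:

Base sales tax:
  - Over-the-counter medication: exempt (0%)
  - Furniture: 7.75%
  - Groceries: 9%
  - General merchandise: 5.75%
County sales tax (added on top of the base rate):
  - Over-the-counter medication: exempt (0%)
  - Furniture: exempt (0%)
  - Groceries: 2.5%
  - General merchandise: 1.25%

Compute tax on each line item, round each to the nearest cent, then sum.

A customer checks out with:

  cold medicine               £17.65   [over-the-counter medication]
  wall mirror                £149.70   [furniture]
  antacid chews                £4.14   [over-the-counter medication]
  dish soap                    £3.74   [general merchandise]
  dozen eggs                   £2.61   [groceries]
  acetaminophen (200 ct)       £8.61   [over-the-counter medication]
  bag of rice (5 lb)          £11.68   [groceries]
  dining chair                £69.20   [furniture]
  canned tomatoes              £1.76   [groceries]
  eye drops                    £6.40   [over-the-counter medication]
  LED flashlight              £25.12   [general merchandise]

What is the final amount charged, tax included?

Cold medicine £17.65: over-the-counter medication → 0% + 0% county = 0% → £0.00
Wall mirror £149.70: furniture → 7.75% + 0% county = 7.75% → £11.60
Antacid chews £4.14: over-the-counter medication → 0% + 0% county = 0% → £0.00
Dish soap £3.74: general merchandise → 5.75% + 1.25% county = 7% → £0.26
Dozen eggs £2.61: groceries → 9% + 2.5% county = 11.5% → £0.30
Acetaminophen (200 ct) £8.61: over-the-counter medication → 0% + 0% county = 0% → £0.00
Bag of rice (5 lb) £11.68: groceries → 9% + 2.5% county = 11.5% → £1.34
Dining chair £69.20: furniture → 7.75% + 0% county = 7.75% → £5.36
Canned tomatoes £1.76: groceries → 9% + 2.5% county = 11.5% → £0.20
Eye drops £6.40: over-the-counter medication → 0% + 0% county = 0% → £0.00
LED flashlight £25.12: general merchandise → 5.75% + 1.25% county = 7% → £1.76
Subtotal = £300.61; tax = £20.82; total due = £321.43

£321.43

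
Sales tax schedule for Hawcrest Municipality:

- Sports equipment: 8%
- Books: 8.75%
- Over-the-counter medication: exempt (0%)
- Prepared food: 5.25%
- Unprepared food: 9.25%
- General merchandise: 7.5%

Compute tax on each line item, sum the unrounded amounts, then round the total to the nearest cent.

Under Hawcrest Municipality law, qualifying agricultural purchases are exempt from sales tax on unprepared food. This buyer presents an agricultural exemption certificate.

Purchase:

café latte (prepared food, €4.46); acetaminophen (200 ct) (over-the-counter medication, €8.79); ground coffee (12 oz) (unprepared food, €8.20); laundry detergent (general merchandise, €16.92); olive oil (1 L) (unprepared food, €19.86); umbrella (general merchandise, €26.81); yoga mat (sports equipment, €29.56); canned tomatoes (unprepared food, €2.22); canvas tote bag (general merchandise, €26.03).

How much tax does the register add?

Café latte €4.46: prepared food → 5.25% → €0.23415
Acetaminophen (200 ct) €8.79: over-the-counter medication → 0% → €0.00
Ground coffee (12 oz) €8.20: unprepared food, buyer-exempt → 0% → €0.00
Laundry detergent €16.92: general merchandise → 7.5% → €1.269
Olive oil (1 L) €19.86: unprepared food, buyer-exempt → 0% → €0.00
Umbrella €26.81: general merchandise → 7.5% → €2.01075
Yoga mat €29.56: sports equipment → 8% → €2.3648
Canned tomatoes €2.22: unprepared food, buyer-exempt → 0% → €0.00
Canvas tote bag €26.03: general merchandise → 7.5% → €1.95225
Unrounded tax sum = €7.83095 → €7.83

€7.83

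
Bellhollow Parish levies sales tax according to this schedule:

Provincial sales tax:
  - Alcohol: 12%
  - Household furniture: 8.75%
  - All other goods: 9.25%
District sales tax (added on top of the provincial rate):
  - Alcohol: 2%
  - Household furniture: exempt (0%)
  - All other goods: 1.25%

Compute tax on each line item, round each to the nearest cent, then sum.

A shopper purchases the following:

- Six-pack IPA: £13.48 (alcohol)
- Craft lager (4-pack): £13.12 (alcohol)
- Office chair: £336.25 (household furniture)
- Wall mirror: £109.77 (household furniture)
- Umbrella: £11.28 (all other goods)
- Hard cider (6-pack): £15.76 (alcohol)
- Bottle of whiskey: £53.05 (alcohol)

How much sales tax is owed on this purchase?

Six-pack IPA £13.48: alcohol → 12% + 2% district = 14% → £1.89
Craft lager (4-pack) £13.12: alcohol → 12% + 2% district = 14% → £1.84
Office chair £336.25: household furniture → 8.75% + 0% district = 8.75% → £29.42
Wall mirror £109.77: household furniture → 8.75% + 0% district = 8.75% → £9.60
Umbrella £11.28: all other goods → 9.25% + 1.25% district = 10.5% → £1.18
Hard cider (6-pack) £15.76: alcohol → 12% + 2% district = 14% → £2.21
Bottle of whiskey £53.05: alcohol → 12% + 2% district = 14% → £7.43
Total tax = £1.89 + £1.84 + £29.42 + £9.60 + £1.18 + £2.21 + £7.43 = £53.57

£53.57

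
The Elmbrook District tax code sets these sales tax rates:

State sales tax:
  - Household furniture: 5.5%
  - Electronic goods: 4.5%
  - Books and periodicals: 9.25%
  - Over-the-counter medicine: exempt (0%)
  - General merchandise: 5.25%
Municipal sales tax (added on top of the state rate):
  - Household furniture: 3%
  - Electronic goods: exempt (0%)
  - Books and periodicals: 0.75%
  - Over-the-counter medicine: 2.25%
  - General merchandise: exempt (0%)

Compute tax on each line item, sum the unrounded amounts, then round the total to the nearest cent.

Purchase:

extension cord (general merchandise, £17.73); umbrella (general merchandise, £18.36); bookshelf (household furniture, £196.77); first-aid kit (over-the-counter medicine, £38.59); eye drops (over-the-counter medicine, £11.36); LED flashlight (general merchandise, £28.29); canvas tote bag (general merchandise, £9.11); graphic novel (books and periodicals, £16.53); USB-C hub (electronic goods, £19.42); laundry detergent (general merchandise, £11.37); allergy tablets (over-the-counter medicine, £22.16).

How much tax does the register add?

£25.33

Extension cord £17.73: general merchandise → 5.25% + 0% municipal = 5.25% → £0.930825
Umbrella £18.36: general merchandise → 5.25% + 0% municipal = 5.25% → £0.9639
Bookshelf £196.77: household furniture → 5.5% + 3% municipal = 8.5% → £16.72545
First-aid kit £38.59: over-the-counter medicine → 0% + 2.25% municipal = 2.25% → £0.868275
Eye drops £11.36: over-the-counter medicine → 0% + 2.25% municipal = 2.25% → £0.2556
LED flashlight £28.29: general merchandise → 5.25% + 0% municipal = 5.25% → £1.485225
Canvas tote bag £9.11: general merchandise → 5.25% + 0% municipal = 5.25% → £0.478275
Graphic novel £16.53: books and periodicals → 9.25% + 0.75% municipal = 10% → £1.653
USB-C hub £19.42: electronic goods → 4.5% + 0% municipal = 4.5% → £0.8739
Laundry detergent £11.37: general merchandise → 5.25% + 0% municipal = 5.25% → £0.596925
Allergy tablets £22.16: over-the-counter medicine → 0% + 2.25% municipal = 2.25% → £0.4986
Unrounded tax sum = £25.329975 → £25.33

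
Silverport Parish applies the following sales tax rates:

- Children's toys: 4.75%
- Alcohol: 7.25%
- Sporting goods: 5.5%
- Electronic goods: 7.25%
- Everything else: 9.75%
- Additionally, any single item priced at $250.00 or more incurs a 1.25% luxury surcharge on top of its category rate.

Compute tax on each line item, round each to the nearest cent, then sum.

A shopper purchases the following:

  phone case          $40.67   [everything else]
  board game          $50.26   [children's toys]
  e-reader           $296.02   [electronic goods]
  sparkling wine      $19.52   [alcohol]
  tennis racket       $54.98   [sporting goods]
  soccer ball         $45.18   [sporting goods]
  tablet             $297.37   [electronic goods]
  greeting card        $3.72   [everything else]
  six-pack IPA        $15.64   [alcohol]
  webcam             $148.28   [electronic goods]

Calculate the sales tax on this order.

Phone case $40.67: everything else → 9.75% → $3.97
Board game $50.26: children's toys → 4.75% → $2.39
E-reader $296.02: electronic goods → 7.25% + 1.25% surcharge = 8.5% → $25.16
Sparkling wine $19.52: alcohol → 7.25% → $1.42
Tennis racket $54.98: sporting goods → 5.5% → $3.02
Soccer ball $45.18: sporting goods → 5.5% → $2.48
Tablet $297.37: electronic goods → 7.25% + 1.25% surcharge = 8.5% → $25.28
Greeting card $3.72: everything else → 9.75% → $0.36
Six-pack IPA $15.64: alcohol → 7.25% → $1.13
Webcam $148.28: electronic goods → 7.25% → $10.75
Total tax = $3.97 + $2.39 + $25.16 + $1.42 + $3.02 + $2.48 + $25.28 + $0.36 + $1.13 + $10.75 = $75.96

$75.96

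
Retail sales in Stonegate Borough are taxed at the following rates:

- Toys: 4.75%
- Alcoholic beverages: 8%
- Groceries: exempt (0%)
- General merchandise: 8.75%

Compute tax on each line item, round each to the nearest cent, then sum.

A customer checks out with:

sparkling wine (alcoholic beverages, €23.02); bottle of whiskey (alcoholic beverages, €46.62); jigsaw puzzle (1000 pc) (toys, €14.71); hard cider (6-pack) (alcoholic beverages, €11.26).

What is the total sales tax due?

Sparkling wine €23.02: alcoholic beverages → 8% → €1.84
Bottle of whiskey €46.62: alcoholic beverages → 8% → €3.73
Jigsaw puzzle (1000 pc) €14.71: toys → 4.75% → €0.70
Hard cider (6-pack) €11.26: alcoholic beverages → 8% → €0.90
Total tax = €1.84 + €3.73 + €0.70 + €0.90 = €7.17

€7.17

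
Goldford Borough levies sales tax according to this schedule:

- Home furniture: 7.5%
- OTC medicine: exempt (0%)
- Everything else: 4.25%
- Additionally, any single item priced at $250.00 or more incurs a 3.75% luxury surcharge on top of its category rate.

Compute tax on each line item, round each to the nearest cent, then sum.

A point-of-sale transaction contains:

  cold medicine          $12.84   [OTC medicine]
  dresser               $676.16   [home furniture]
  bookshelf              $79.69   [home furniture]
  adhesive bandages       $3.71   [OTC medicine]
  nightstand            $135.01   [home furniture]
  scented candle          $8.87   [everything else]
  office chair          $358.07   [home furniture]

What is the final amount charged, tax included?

Cold medicine $12.84: OTC medicine → 0% → $0.00
Dresser $676.16: home furniture → 7.5% + 3.75% surcharge = 11.25% → $76.07
Bookshelf $79.69: home furniture → 7.5% → $5.98
Adhesive bandages $3.71: OTC medicine → 0% → $0.00
Nightstand $135.01: home furniture → 7.5% → $10.13
Scented candle $8.87: everything else → 4.25% → $0.38
Office chair $358.07: home furniture → 7.5% + 3.75% surcharge = 11.25% → $40.28
Subtotal = $1274.35; tax = $132.84; total due = $1407.19

$1407.19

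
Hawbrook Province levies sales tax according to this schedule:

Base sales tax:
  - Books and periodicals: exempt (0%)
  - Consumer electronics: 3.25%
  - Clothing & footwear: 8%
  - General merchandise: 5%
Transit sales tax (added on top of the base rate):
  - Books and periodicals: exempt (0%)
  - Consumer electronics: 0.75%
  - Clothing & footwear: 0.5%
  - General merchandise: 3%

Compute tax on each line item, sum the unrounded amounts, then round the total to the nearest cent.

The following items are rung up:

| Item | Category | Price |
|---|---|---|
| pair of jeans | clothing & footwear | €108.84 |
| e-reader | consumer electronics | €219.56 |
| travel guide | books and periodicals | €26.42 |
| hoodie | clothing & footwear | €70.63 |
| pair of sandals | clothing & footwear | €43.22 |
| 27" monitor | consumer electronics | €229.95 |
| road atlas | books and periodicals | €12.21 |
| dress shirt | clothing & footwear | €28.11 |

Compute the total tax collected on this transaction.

Pair of jeans €108.84: clothing & footwear → 8% + 0.5% transit = 8.5% → €9.2514
E-reader €219.56: consumer electronics → 3.25% + 0.75% transit = 4% → €8.7824
Travel guide €26.42: books and periodicals → 0% + 0% transit = 0% → €0.00
Hoodie €70.63: clothing & footwear → 8% + 0.5% transit = 8.5% → €6.00355
Pair of sandals €43.22: clothing & footwear → 8% + 0.5% transit = 8.5% → €3.6737
27" monitor €229.95: consumer electronics → 3.25% + 0.75% transit = 4% → €9.198
Road atlas €12.21: books and periodicals → 0% + 0% transit = 0% → €0.00
Dress shirt €28.11: clothing & footwear → 8% + 0.5% transit = 8.5% → €2.38935
Unrounded tax sum = €39.2984 → €39.30

€39.30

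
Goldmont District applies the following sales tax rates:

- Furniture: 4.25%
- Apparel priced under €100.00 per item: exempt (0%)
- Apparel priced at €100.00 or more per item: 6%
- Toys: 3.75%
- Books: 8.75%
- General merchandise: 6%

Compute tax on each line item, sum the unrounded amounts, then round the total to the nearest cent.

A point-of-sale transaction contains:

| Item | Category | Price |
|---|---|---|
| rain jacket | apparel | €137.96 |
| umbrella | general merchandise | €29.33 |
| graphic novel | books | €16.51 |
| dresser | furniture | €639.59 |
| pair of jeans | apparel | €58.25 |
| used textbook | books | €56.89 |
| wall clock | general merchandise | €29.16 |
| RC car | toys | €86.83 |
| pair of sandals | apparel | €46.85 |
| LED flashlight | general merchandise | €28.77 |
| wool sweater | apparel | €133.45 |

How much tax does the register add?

Rain jacket €137.96: apparel, €100.00 or more → 6% → €8.2776
Umbrella €29.33: general merchandise → 6% → €1.7598
Graphic novel €16.51: books → 8.75% → €1.444625
Dresser €639.59: furniture → 4.25% → €27.182575
Pair of jeans €58.25: apparel, under €100.00 → 0% → €0.00
Used textbook €56.89: books → 8.75% → €4.977875
Wall clock €29.16: general merchandise → 6% → €1.7496
RC car €86.83: toys → 3.75% → €3.256125
Pair of sandals €46.85: apparel, under €100.00 → 0% → €0.00
LED flashlight €28.77: general merchandise → 6% → €1.7262
Wool sweater €133.45: apparel, €100.00 or more → 6% → €8.007
Unrounded tax sum = €58.3814 → €58.38

€58.38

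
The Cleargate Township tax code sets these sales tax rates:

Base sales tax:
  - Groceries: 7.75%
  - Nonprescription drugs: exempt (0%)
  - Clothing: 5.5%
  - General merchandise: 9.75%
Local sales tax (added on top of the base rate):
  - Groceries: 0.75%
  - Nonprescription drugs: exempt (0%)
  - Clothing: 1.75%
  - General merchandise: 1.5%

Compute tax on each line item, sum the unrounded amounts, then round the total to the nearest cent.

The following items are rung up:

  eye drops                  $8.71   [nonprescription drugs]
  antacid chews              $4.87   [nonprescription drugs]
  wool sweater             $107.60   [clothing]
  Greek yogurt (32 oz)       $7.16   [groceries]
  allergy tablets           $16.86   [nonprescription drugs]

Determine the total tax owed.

$8.41

Eye drops $8.71: nonprescription drugs → 0% + 0% local = 0% → $0.00
Antacid chews $4.87: nonprescription drugs → 0% + 0% local = 0% → $0.00
Wool sweater $107.60: clothing → 5.5% + 1.75% local = 7.25% → $7.801
Greek yogurt (32 oz) $7.16: groceries → 7.75% + 0.75% local = 8.5% → $0.6086
Allergy tablets $16.86: nonprescription drugs → 0% + 0% local = 0% → $0.00
Unrounded tax sum = $8.4096 → $8.41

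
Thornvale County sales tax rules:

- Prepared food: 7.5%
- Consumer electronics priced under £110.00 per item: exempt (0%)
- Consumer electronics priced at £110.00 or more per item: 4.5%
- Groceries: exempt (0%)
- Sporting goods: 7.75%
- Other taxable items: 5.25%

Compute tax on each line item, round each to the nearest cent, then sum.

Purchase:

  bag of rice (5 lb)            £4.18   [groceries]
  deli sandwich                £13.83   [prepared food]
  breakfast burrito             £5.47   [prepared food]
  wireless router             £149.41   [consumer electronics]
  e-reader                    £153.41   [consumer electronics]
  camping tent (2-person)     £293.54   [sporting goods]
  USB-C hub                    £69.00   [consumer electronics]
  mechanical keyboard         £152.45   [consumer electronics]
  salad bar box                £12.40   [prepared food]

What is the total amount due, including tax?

Bag of rice (5 lb) £4.18: groceries → 0% → £0.00
Deli sandwich £13.83: prepared food → 7.5% → £1.04
Breakfast burrito £5.47: prepared food → 7.5% → £0.41
Wireless router £149.41: consumer electronics, £110.00 or more → 4.5% → £6.72
E-reader £153.41: consumer electronics, £110.00 or more → 4.5% → £6.90
Camping tent (2-person) £293.54: sporting goods → 7.75% → £22.75
USB-C hub £69.00: consumer electronics, under £110.00 → 0% → £0.00
Mechanical keyboard £152.45: consumer electronics, £110.00 or more → 4.5% → £6.86
Salad bar box £12.40: prepared food → 7.5% → £0.93
Subtotal = £853.69; tax = £45.61; total due = £899.30

£899.30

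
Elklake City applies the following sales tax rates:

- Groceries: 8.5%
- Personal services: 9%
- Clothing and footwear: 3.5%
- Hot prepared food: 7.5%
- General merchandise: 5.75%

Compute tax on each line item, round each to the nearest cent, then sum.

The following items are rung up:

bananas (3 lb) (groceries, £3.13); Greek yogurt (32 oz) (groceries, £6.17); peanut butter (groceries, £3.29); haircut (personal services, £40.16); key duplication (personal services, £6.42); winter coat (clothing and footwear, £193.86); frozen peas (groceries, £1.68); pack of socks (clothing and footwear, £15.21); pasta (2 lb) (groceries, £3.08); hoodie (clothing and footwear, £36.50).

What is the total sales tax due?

£14.26

Bananas (3 lb) £3.13: groceries → 8.5% → £0.27
Greek yogurt (32 oz) £6.17: groceries → 8.5% → £0.52
Peanut butter £3.29: groceries → 8.5% → £0.28
Haircut £40.16: personal services → 9% → £3.61
Key duplication £6.42: personal services → 9% → £0.58
Winter coat £193.86: clothing and footwear → 3.5% → £6.79
Frozen peas £1.68: groceries → 8.5% → £0.14
Pack of socks £15.21: clothing and footwear → 3.5% → £0.53
Pasta (2 lb) £3.08: groceries → 8.5% → £0.26
Hoodie £36.50: clothing and footwear → 3.5% → £1.28
Total tax = £0.27 + £0.52 + £0.28 + £3.61 + £0.58 + £6.79 + £0.14 + £0.53 + £0.26 + £1.28 = £14.26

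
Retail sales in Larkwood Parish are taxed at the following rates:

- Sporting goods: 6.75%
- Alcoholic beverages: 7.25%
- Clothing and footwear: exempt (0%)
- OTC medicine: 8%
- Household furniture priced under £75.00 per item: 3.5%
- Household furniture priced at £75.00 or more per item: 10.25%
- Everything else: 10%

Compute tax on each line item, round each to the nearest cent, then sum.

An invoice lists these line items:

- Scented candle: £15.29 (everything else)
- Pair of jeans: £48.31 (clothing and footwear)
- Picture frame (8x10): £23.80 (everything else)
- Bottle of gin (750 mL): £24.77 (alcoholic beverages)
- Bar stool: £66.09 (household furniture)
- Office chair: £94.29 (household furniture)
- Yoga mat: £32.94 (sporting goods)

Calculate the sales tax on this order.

Scented candle £15.29: everything else → 10% → £1.53
Pair of jeans £48.31: clothing and footwear → 0% → £0.00
Picture frame (8x10) £23.80: everything else → 10% → £2.38
Bottle of gin (750 mL) £24.77: alcoholic beverages → 7.25% → £1.80
Bar stool £66.09: household furniture, under £75.00 → 3.5% → £2.31
Office chair £94.29: household furniture, £75.00 or more → 10.25% → £9.66
Yoga mat £32.94: sporting goods → 6.75% → £2.22
Total tax = £1.53 + £2.38 + £1.80 + £2.31 + £9.66 + £2.22 = £19.90

£19.90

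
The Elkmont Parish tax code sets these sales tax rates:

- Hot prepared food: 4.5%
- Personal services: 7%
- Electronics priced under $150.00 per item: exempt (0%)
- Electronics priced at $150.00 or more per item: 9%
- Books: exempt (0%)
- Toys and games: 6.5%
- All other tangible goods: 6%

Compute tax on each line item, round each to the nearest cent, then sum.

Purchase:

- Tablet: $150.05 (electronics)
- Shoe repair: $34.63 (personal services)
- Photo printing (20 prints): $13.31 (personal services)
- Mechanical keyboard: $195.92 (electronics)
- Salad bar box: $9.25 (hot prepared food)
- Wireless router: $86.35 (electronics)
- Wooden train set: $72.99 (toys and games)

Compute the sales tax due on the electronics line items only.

Tablet $150.05: electronics, $150.00 or more → 9% → $13.50
Mechanical keyboard $195.92: electronics, $150.00 or more → 9% → $17.63
Wireless router $86.35: electronics, under $150.00 → 0% → $0.00
Tax on electronics = $13.50 + $17.63 + $0.00 = $31.13

$31.13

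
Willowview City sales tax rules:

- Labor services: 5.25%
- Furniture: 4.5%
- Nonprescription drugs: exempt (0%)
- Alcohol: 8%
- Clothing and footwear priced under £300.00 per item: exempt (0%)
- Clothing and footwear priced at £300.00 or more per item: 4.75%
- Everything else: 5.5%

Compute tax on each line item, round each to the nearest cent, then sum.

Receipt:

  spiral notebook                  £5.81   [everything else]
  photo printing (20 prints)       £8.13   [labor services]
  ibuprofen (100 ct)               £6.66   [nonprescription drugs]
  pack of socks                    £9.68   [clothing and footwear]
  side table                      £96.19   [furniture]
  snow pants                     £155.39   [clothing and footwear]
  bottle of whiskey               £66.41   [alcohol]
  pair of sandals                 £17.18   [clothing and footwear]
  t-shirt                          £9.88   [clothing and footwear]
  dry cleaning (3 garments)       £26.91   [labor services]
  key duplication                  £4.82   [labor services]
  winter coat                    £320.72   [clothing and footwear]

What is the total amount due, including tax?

£755.06

Spiral notebook £5.81: everything else → 5.5% → £0.32
Photo printing (20 prints) £8.13: labor services → 5.25% → £0.43
Ibuprofen (100 ct) £6.66: nonprescription drugs → 0% → £0.00
Pack of socks £9.68: clothing and footwear, under £300.00 → 0% → £0.00
Side table £96.19: furniture → 4.5% → £4.33
Snow pants £155.39: clothing and footwear, under £300.00 → 0% → £0.00
Bottle of whiskey £66.41: alcohol → 8% → £5.31
Pair of sandals £17.18: clothing and footwear, under £300.00 → 0% → £0.00
T-shirt £9.88: clothing and footwear, under £300.00 → 0% → £0.00
Dry cleaning (3 garments) £26.91: labor services → 5.25% → £1.41
Key duplication £4.82: labor services → 5.25% → £0.25
Winter coat £320.72: clothing and footwear, £300.00 or more → 4.75% → £15.23
Subtotal = £727.78; tax = £27.28; total due = £755.06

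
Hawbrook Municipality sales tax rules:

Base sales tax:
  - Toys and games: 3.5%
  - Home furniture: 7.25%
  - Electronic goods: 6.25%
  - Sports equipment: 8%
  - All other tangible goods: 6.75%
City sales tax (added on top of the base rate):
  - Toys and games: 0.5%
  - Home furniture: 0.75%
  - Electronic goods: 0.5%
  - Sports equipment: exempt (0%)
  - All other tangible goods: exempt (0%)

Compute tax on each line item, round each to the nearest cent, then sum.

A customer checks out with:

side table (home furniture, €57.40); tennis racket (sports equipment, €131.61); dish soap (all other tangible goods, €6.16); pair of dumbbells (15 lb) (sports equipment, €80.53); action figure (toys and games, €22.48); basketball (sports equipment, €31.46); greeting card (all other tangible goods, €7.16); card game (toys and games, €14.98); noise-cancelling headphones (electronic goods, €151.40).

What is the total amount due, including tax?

Side table €57.40: home furniture → 7.25% + 0.75% city = 8% → €4.59
Tennis racket €131.61: sports equipment → 8% + 0% city = 8% → €10.53
Dish soap €6.16: all other tangible goods → 6.75% + 0% city = 6.75% → €0.42
Pair of dumbbells (15 lb) €80.53: sports equipment → 8% + 0% city = 8% → €6.44
Action figure €22.48: toys and games → 3.5% + 0.5% city = 4% → €0.90
Basketball €31.46: sports equipment → 8% + 0% city = 8% → €2.52
Greeting card €7.16: all other tangible goods → 6.75% + 0% city = 6.75% → €0.48
Card game €14.98: toys and games → 3.5% + 0.5% city = 4% → €0.60
Noise-cancelling headphones €151.40: electronic goods → 6.25% + 0.5% city = 6.75% → €10.22
Subtotal = €503.18; tax = €36.70; total due = €539.88

€539.88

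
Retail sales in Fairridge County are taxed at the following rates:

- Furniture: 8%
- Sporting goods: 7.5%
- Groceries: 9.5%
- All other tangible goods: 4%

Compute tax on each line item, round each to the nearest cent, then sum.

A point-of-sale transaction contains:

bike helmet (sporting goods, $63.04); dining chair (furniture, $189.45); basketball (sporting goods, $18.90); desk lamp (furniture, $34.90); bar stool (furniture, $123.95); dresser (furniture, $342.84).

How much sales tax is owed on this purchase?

$61.45

Bike helmet $63.04: sporting goods → 7.5% → $4.73
Dining chair $189.45: furniture → 8% → $15.16
Basketball $18.90: sporting goods → 7.5% → $1.42
Desk lamp $34.90: furniture → 8% → $2.79
Bar stool $123.95: furniture → 8% → $9.92
Dresser $342.84: furniture → 8% → $27.43
Total tax = $4.73 + $15.16 + $1.42 + $2.79 + $9.92 + $27.43 = $61.45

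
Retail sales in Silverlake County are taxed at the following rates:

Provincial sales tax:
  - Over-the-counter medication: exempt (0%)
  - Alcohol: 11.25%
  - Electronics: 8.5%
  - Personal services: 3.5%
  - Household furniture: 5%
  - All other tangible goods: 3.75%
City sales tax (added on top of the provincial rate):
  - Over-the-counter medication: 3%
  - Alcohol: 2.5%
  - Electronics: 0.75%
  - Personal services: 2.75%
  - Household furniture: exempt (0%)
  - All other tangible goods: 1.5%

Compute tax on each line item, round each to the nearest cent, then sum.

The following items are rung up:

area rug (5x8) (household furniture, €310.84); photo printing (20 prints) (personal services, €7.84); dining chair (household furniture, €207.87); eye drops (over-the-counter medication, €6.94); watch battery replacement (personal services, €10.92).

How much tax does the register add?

Area rug (5x8) €310.84: household furniture → 5% + 0% city = 5% → €15.54
Photo printing (20 prints) €7.84: personal services → 3.5% + 2.75% city = 6.25% → €0.49
Dining chair €207.87: household furniture → 5% + 0% city = 5% → €10.39
Eye drops €6.94: over-the-counter medication → 0% + 3% city = 3% → €0.21
Watch battery replacement €10.92: personal services → 3.5% + 2.75% city = 6.25% → €0.68
Total tax = €15.54 + €0.49 + €10.39 + €0.21 + €0.68 = €27.31

€27.31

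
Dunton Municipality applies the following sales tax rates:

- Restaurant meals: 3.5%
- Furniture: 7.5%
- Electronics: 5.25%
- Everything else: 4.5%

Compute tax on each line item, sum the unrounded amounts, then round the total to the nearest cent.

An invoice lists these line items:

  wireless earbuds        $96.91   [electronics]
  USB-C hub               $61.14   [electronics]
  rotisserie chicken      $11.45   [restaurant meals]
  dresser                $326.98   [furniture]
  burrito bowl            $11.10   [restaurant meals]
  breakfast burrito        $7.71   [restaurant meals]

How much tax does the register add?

$33.88

Wireless earbuds $96.91: electronics → 5.25% → $5.087775
USB-C hub $61.14: electronics → 5.25% → $3.20985
Rotisserie chicken $11.45: restaurant meals → 3.5% → $0.40075
Dresser $326.98: furniture → 7.5% → $24.5235
Burrito bowl $11.10: restaurant meals → 3.5% → $0.3885
Breakfast burrito $7.71: restaurant meals → 3.5% → $0.26985
Unrounded tax sum = $33.880225 → $33.88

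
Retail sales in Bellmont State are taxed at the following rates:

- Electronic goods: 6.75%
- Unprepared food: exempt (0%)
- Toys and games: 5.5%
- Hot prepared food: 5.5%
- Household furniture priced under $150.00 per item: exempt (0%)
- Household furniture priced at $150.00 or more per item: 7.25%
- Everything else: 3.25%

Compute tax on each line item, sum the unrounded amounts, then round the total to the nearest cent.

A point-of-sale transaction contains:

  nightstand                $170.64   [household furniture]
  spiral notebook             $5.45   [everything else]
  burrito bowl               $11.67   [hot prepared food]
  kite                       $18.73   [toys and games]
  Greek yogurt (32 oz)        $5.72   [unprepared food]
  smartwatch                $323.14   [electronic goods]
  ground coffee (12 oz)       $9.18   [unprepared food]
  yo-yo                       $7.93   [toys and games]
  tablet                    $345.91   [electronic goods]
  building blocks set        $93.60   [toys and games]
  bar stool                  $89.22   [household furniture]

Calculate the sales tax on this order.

Nightstand $170.64: household furniture, $150.00 or more → 7.25% → $12.3714
Spiral notebook $5.45: everything else → 3.25% → $0.177125
Burrito bowl $11.67: hot prepared food → 5.5% → $0.64185
Kite $18.73: toys and games → 5.5% → $1.03015
Greek yogurt (32 oz) $5.72: unprepared food → 0% → $0.00
Smartwatch $323.14: electronic goods → 6.75% → $21.81195
Ground coffee (12 oz) $9.18: unprepared food → 0% → $0.00
Yo-yo $7.93: toys and games → 5.5% → $0.43615
Tablet $345.91: electronic goods → 6.75% → $23.348925
Building blocks set $93.60: toys and games → 5.5% → $5.148
Bar stool $89.22: household furniture, under $150.00 → 0% → $0.00
Unrounded tax sum = $64.96555 → $64.97

$64.97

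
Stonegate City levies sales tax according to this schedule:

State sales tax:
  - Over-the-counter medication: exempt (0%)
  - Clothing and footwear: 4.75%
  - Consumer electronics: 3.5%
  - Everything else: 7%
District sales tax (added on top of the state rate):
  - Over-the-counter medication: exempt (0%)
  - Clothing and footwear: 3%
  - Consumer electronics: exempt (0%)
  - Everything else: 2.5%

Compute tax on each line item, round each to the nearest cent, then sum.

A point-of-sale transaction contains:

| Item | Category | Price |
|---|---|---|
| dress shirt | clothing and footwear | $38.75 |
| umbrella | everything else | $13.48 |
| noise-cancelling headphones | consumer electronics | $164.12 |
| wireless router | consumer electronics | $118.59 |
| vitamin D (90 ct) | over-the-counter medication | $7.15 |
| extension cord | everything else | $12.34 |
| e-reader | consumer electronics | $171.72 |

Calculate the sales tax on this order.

$21.35

Dress shirt $38.75: clothing and footwear → 4.75% + 3% district = 7.75% → $3.00
Umbrella $13.48: everything else → 7% + 2.5% district = 9.5% → $1.28
Noise-cancelling headphones $164.12: consumer electronics → 3.5% + 0% district = 3.5% → $5.74
Wireless router $118.59: consumer electronics → 3.5% + 0% district = 3.5% → $4.15
Vitamin D (90 ct) $7.15: over-the-counter medication → 0% + 0% district = 0% → $0.00
Extension cord $12.34: everything else → 7% + 2.5% district = 9.5% → $1.17
E-reader $171.72: consumer electronics → 3.5% + 0% district = 3.5% → $6.01
Total tax = $3.00 + $1.28 + $5.74 + $4.15 + $1.17 + $6.01 = $21.35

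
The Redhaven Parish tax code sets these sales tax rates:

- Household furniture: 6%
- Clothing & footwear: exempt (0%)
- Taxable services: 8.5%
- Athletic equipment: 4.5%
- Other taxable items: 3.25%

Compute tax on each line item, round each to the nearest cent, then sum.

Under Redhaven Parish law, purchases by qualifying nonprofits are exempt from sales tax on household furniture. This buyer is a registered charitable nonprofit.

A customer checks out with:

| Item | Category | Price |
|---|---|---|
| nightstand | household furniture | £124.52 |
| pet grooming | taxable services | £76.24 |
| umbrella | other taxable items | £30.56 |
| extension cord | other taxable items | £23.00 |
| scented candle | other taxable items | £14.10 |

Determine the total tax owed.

£8.68

Nightstand £124.52: household furniture, buyer-exempt → 0% → £0.00
Pet grooming £76.24: taxable services → 8.5% → £6.48
Umbrella £30.56: other taxable items → 3.25% → £0.99
Extension cord £23.00: other taxable items → 3.25% → £0.75
Scented candle £14.10: other taxable items → 3.25% → £0.46
Total tax = £6.48 + £0.99 + £0.75 + £0.46 = £8.68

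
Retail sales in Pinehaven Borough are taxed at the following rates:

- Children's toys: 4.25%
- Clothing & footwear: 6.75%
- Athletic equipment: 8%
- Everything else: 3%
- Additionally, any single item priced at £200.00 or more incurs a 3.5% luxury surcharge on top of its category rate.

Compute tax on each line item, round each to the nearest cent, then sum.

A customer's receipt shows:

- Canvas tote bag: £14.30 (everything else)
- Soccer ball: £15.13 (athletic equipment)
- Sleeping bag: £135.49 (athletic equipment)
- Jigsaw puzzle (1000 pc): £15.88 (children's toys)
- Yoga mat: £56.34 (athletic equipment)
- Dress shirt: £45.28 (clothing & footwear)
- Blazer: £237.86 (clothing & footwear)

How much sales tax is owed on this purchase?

£45.10

Canvas tote bag £14.30: everything else → 3% → £0.43
Soccer ball £15.13: athletic equipment → 8% → £1.21
Sleeping bag £135.49: athletic equipment → 8% → £10.84
Jigsaw puzzle (1000 pc) £15.88: children's toys → 4.25% → £0.67
Yoga mat £56.34: athletic equipment → 8% → £4.51
Dress shirt £45.28: clothing & footwear → 6.75% → £3.06
Blazer £237.86: clothing & footwear → 6.75% + 3.5% surcharge = 10.25% → £24.38
Total tax = £0.43 + £1.21 + £10.84 + £0.67 + £4.51 + £3.06 + £24.38 = £45.10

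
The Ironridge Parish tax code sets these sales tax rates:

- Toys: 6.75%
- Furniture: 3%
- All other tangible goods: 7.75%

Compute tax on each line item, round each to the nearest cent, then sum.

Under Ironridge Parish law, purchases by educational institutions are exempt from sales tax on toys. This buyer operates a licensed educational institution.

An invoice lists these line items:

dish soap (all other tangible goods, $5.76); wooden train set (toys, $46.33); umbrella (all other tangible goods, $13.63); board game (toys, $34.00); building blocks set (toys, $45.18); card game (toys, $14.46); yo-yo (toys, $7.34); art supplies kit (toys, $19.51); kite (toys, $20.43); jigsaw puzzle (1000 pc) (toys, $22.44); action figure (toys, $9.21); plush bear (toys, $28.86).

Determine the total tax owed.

Dish soap $5.76: all other tangible goods → 7.75% → $0.45
Wooden train set $46.33: toys, buyer-exempt → 0% → $0.00
Umbrella $13.63: all other tangible goods → 7.75% → $1.06
Board game $34.00: toys, buyer-exempt → 0% → $0.00
Building blocks set $45.18: toys, buyer-exempt → 0% → $0.00
Card game $14.46: toys, buyer-exempt → 0% → $0.00
Yo-yo $7.34: toys, buyer-exempt → 0% → $0.00
Art supplies kit $19.51: toys, buyer-exempt → 0% → $0.00
Kite $20.43: toys, buyer-exempt → 0% → $0.00
Jigsaw puzzle (1000 pc) $22.44: toys, buyer-exempt → 0% → $0.00
Action figure $9.21: toys, buyer-exempt → 0% → $0.00
Plush bear $28.86: toys, buyer-exempt → 0% → $0.00
Total tax = $0.45 + $1.06 = $1.51

$1.51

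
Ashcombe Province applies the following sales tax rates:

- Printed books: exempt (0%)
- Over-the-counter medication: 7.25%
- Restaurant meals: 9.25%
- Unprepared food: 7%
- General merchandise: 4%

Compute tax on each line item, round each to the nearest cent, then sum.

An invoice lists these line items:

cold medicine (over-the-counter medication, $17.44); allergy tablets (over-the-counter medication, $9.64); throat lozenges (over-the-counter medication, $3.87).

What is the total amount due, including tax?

$33.19

Cold medicine $17.44: over-the-counter medication → 7.25% → $1.26
Allergy tablets $9.64: over-the-counter medication → 7.25% → $0.70
Throat lozenges $3.87: over-the-counter medication → 7.25% → $0.28
Subtotal = $30.95; tax = $2.24; total due = $33.19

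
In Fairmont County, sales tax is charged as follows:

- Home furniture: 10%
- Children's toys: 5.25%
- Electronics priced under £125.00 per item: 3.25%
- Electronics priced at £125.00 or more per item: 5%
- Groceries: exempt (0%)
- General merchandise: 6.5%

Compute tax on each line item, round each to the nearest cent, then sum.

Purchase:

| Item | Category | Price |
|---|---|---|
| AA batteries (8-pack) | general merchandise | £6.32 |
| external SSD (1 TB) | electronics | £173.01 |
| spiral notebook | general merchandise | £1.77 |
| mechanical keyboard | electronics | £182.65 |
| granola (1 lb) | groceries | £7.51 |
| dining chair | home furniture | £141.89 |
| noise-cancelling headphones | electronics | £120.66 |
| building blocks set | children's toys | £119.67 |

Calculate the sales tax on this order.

AA batteries (8-pack) £6.32: general merchandise → 6.5% → £0.41
External SSD (1 TB) £173.01: electronics, £125.00 or more → 5% → £8.65
Spiral notebook £1.77: general merchandise → 6.5% → £0.12
Mechanical keyboard £182.65: electronics, £125.00 or more → 5% → £9.13
Granola (1 lb) £7.51: groceries → 0% → £0.00
Dining chair £141.89: home furniture → 10% → £14.19
Noise-cancelling headphones £120.66: electronics, under £125.00 → 3.25% → £3.92
Building blocks set £119.67: children's toys → 5.25% → £6.28
Total tax = £0.41 + £8.65 + £0.12 + £9.13 + £14.19 + £3.92 + £6.28 = £42.70

£42.70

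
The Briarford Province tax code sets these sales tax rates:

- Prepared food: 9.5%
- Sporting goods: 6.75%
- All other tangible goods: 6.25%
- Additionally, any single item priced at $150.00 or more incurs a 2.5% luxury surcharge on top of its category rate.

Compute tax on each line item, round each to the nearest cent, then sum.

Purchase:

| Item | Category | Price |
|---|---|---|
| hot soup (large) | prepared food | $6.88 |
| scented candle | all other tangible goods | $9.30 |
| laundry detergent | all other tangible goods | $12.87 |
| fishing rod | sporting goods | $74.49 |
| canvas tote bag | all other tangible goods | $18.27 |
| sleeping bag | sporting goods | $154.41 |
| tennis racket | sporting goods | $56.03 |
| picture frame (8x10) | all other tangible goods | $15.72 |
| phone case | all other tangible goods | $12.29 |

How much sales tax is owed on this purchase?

Hot soup (large) $6.88: prepared food → 9.5% → $0.65
Scented candle $9.30: all other tangible goods → 6.25% → $0.58
Laundry detergent $12.87: all other tangible goods → 6.25% → $0.80
Fishing rod $74.49: sporting goods → 6.75% → $5.03
Canvas tote bag $18.27: all other tangible goods → 6.25% → $1.14
Sleeping bag $154.41: sporting goods → 6.75% + 2.5% surcharge = 9.25% → $14.28
Tennis racket $56.03: sporting goods → 6.75% → $3.78
Picture frame (8x10) $15.72: all other tangible goods → 6.25% → $0.98
Phone case $12.29: all other tangible goods → 6.25% → $0.77
Total tax = $0.65 + $0.58 + $0.80 + $5.03 + $1.14 + $14.28 + $3.78 + $0.98 + $0.77 = $28.01

$28.01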